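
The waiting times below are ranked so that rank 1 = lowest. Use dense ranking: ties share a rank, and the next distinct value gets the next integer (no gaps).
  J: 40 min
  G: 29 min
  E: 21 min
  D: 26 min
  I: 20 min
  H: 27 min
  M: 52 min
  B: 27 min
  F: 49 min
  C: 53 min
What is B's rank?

Sorted (ascending): 20, 21, 26, 27, 27, 29, 40, 49, 52, 53
The 2 values of 27 share dense rank 4.
Remaining distinct values take the next consecutive integers.
B has value 27 min → rank 4.

4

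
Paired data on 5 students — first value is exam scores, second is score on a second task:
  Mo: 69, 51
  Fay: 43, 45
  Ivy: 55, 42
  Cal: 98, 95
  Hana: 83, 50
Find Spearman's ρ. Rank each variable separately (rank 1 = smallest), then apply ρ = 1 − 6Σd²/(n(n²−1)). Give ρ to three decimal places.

0.800

Ranks of variable 1: 3, 1, 2, 5, 4
Ranks of variable 2: 4, 2, 1, 5, 3
d = r₁ − r₂: -1, -1, 1, 0, 1
d²: 1, 1, 1, 0, 1; Σd² = 4
ρ = 1 − 6·4/(5·24) = 1 − 24/120 = 0.800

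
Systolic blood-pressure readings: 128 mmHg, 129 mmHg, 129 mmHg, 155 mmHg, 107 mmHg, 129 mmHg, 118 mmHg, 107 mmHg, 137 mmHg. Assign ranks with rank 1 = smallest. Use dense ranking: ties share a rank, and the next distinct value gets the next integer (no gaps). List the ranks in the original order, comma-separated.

3, 4, 4, 6, 1, 4, 2, 1, 5

Sorted (ascending): 107, 107, 118, 128, 129, 129, 129, 137, 155
The 2 values of 107 share dense rank 1.
The 3 values of 129 share dense rank 4.
Remaining distinct values take the next consecutive integers.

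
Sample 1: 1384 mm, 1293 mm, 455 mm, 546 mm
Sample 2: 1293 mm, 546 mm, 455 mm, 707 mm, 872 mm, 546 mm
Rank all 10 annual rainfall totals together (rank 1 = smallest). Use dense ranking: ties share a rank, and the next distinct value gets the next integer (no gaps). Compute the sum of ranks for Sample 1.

14

Sorted (ascending): 455, 455, 546, 546, 546, 707, 872, 1293, 1293, 1384
The 2 values of 455 share dense rank 1.
The 3 values of 546 share dense rank 2.
The 2 values of 1293 share dense rank 5.
Remaining distinct values take the next consecutive integers.
Sample 1 values → pooled ranks: 1384→6, 1293→5, 455→1, 546→2
Rank sum = 6 + 5 + 1 + 2 = 14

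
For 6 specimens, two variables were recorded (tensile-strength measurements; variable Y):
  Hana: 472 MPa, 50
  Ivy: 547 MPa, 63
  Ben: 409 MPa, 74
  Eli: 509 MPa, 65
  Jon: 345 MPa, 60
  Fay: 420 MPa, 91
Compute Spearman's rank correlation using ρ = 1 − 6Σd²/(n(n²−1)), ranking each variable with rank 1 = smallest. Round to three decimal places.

Ranks of variable 1: 4, 6, 2, 5, 1, 3
Ranks of variable 2: 1, 3, 5, 4, 2, 6
d = r₁ − r₂: 3, 3, -3, 1, -1, -3
d²: 9, 9, 9, 1, 1, 9; Σd² = 38
ρ = 1 − 6·38/(6·35) = 1 − 228/210 = -0.086

-0.086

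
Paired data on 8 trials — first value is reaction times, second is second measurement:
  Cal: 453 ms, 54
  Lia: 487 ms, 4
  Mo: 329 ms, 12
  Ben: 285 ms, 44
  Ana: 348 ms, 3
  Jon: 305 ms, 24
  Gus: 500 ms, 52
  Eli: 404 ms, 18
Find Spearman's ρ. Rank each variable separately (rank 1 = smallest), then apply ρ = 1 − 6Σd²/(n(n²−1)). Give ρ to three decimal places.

Ranks of variable 1: 6, 7, 3, 1, 4, 2, 8, 5
Ranks of variable 2: 8, 2, 3, 6, 1, 5, 7, 4
d = r₁ − r₂: -2, 5, 0, -5, 3, -3, 1, 1
d²: 4, 25, 0, 25, 9, 9, 1, 1; Σd² = 74
ρ = 1 − 6·74/(8·63) = 1 − 444/504 = 0.119

0.119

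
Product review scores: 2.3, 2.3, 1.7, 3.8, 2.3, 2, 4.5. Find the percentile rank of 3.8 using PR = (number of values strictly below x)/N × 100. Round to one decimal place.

71.4

N = 7.
Strictly below 3.8: 5. Equal to 3.8: 1.
PR = 5/7 × 100 = 71.4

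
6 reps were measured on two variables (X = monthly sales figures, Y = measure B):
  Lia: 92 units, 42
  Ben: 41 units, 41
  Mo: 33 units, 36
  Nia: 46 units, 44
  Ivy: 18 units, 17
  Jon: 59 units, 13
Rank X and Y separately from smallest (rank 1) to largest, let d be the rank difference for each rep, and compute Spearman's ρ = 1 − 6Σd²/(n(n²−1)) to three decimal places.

0.314

Ranks of variable 1: 6, 3, 2, 4, 1, 5
Ranks of variable 2: 5, 4, 3, 6, 2, 1
d = r₁ − r₂: 1, -1, -1, -2, -1, 4
d²: 1, 1, 1, 4, 1, 16; Σd² = 24
ρ = 1 − 6·24/(6·35) = 1 − 144/210 = 0.314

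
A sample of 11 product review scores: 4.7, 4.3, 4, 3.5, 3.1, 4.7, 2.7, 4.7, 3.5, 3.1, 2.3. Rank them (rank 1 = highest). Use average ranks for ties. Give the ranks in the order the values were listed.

Sorted (descending): 4.7, 4.7, 4.7, 4.3, 4, 3.5, 3.5, 3.1, 3.1, 2.7, 2.3
The 3 values of 4.7 occupy positions 1–3 → average rank 2.
The 2 values of 3.5 occupy positions 6–7 → average rank (6+7)/2 = 6.5.
The 2 values of 3.1 occupy positions 8–9 → average rank (8+9)/2 = 8.5.

2, 4, 5, 6.5, 8.5, 2, 10, 2, 6.5, 8.5, 11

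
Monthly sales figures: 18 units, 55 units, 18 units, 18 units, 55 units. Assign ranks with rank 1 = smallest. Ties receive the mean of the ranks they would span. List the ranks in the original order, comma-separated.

2, 4.5, 2, 2, 4.5

Sorted (ascending): 18, 18, 18, 55, 55
The 3 values of 18 occupy positions 1–3 → average rank 2.
The 2 values of 55 occupy positions 4–5 → average rank (4+5)/2 = 4.5.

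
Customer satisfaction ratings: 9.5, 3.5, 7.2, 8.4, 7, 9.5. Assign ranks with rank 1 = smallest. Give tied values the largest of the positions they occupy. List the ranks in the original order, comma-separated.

Sorted (ascending): 3.5, 7, 7.2, 8.4, 9.5, 9.5
The 2 values of 9.5 occupy positions 5–6 → each gets rank 6.

6, 1, 3, 4, 2, 6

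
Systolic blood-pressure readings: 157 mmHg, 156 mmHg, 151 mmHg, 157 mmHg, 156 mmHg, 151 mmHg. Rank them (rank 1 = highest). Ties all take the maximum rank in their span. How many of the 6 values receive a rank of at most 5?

Sorted (descending): 157, 157, 156, 156, 151, 151
The 2 values of 157 occupy positions 1–2 → each gets rank 2.
The 2 values of 156 occupy positions 3–4 → each gets rank 4.
The 2 values of 151 occupy positions 5–6 → each gets rank 6.
Ranks ≤ 5: {2, 2, 4, 4} → 4 values.

4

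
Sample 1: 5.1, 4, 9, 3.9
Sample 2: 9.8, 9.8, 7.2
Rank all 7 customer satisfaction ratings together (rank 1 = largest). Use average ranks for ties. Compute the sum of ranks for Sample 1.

21

Sorted (descending): 9.8, 9.8, 9, 7.2, 5.1, 4, 3.9
The 2 values of 9.8 occupy positions 1–2 → average rank (1+2)/2 = 1.5.
Sample 1 values → pooled ranks: 5.1→5, 4→6, 9→3, 3.9→7
Rank sum = 5 + 6 + 3 + 7 = 21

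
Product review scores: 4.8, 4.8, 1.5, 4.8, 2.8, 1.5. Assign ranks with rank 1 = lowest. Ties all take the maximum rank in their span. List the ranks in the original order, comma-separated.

Sorted (ascending): 1.5, 1.5, 2.8, 4.8, 4.8, 4.8
The 2 values of 1.5 occupy positions 1–2 → each gets rank 2.
The 3 values of 4.8 occupy positions 4–6 → each gets rank 6.

6, 6, 2, 6, 3, 2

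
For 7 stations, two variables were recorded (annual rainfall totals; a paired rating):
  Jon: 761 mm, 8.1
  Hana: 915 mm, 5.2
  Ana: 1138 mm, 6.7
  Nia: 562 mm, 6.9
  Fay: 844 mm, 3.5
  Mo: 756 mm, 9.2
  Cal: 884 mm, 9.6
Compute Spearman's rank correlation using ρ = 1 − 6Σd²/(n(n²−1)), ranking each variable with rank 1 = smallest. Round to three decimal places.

Ranks of variable 1: 3, 6, 7, 1, 4, 2, 5
Ranks of variable 2: 5, 2, 3, 4, 1, 6, 7
d = r₁ − r₂: -2, 4, 4, -3, 3, -4, -2
d²: 4, 16, 16, 9, 9, 16, 4; Σd² = 74
ρ = 1 − 6·74/(7·48) = 1 − 444/336 = -0.321

-0.321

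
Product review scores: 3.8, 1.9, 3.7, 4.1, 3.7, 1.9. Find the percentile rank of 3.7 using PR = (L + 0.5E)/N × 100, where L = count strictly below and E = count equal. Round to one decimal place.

50.0

N = 6.
Strictly below 3.7: 2. Equal to 3.7: 2.
PR = (2 + 0.5·2)/6 × 100 = 50.0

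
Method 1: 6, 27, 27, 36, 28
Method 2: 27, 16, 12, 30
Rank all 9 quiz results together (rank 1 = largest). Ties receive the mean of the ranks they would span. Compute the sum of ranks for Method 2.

22

Sorted (descending): 36, 30, 28, 27, 27, 27, 16, 12, 6
The 3 values of 27 occupy positions 4–6 → average rank 5.
Method 2 values → pooled ranks: 27→5, 16→7, 12→8, 30→2
Rank sum = 5 + 7 + 8 + 2 = 22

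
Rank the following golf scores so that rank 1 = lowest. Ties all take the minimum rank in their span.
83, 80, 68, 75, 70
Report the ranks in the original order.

5, 4, 1, 3, 2

Sorted (ascending): 68, 70, 75, 80, 83
No ties — each value takes its position as its rank.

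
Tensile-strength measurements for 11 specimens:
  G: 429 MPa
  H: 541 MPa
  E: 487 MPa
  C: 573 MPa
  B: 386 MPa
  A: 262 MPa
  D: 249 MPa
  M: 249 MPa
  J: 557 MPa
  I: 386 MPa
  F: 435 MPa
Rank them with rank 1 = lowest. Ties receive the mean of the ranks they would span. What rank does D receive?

Sorted (ascending): 249, 249, 262, 386, 386, 429, 435, 487, 541, 557, 573
The 2 values of 249 occupy positions 1–2 → average rank (1+2)/2 = 1.5.
The 2 values of 386 occupy positions 4–5 → average rank (4+5)/2 = 4.5.
D has value 249 MPa → rank 1.5.

1.5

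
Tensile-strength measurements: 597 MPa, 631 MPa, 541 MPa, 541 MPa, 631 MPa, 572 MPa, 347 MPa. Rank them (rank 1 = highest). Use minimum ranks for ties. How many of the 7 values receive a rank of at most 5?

Sorted (descending): 631, 631, 597, 572, 541, 541, 347
The 2 values of 631 occupy positions 1–2 → each gets rank 1.
The 2 values of 541 occupy positions 5–6 → each gets rank 5.
Ranks ≤ 5: {1, 1, 3, 4, 5, 5} → 6 values.

6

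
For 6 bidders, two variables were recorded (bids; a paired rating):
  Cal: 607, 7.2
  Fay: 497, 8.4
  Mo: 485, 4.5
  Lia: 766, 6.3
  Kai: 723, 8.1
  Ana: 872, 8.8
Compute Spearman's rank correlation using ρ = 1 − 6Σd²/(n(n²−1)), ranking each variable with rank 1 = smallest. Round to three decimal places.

Ranks of variable 1: 3, 2, 1, 5, 4, 6
Ranks of variable 2: 3, 5, 1, 2, 4, 6
d = r₁ − r₂: 0, -3, 0, 3, 0, 0
d²: 0, 9, 0, 9, 0, 0; Σd² = 18
ρ = 1 − 6·18/(6·35) = 1 − 108/210 = 0.486

0.486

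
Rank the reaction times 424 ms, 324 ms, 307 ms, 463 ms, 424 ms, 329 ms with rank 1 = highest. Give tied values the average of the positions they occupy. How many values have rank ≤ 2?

Sorted (descending): 463, 424, 424, 329, 324, 307
The 2 values of 424 occupy positions 2–3 → average rank (2+3)/2 = 2.5.
Ranks ≤ 2: {1} → 1 value.

1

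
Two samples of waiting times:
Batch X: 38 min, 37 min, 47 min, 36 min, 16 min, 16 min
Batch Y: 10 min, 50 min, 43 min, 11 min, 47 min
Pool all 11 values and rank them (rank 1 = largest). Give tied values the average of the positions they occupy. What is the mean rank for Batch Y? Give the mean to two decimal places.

5.70

Sorted (descending): 50, 47, 47, 43, 38, 37, 36, 16, 16, 11, 10
The 2 values of 47 occupy positions 2–3 → average rank (2+3)/2 = 2.5.
The 2 values of 16 occupy positions 8–9 → average rank (8+9)/2 = 8.5.
Batch Y values → pooled ranks: 10→11, 50→1, 43→4, 11→10, 47→2.5
Mean rank = (11 + 1 + 4 + 10 + 2.5) / 5 = 5.70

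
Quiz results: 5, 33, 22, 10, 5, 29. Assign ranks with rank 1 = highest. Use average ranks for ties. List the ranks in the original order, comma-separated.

5.5, 1, 3, 4, 5.5, 2

Sorted (descending): 33, 29, 22, 10, 5, 5
The 2 values of 5 occupy positions 5–6 → average rank (5+6)/2 = 5.5.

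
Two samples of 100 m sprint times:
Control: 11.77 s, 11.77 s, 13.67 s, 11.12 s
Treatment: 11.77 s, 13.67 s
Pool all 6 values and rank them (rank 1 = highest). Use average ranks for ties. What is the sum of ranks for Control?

Sorted (descending): 13.67, 13.67, 11.77, 11.77, 11.77, 11.12
The 2 values of 13.67 occupy positions 1–2 → average rank (1+2)/2 = 1.5.
The 3 values of 11.77 occupy positions 3–5 → average rank 4.
Control values → pooled ranks: 11.77→4, 11.77→4, 13.67→1.5, 11.12→6
Rank sum = 4 + 4 + 1.5 + 6 = 15.5

15.5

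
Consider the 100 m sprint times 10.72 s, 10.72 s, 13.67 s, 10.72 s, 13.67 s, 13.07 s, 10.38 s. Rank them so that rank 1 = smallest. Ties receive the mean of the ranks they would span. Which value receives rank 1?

Sorted (ascending): 10.38, 10.72, 10.72, 10.72, 13.07, 13.67, 13.67
The 3 values of 10.72 occupy positions 2–4 → average rank 3.
The 2 values of 13.67 occupy positions 6–7 → average rank (6+7)/2 = 6.5.
Rank 1 → value 10.38.

10.38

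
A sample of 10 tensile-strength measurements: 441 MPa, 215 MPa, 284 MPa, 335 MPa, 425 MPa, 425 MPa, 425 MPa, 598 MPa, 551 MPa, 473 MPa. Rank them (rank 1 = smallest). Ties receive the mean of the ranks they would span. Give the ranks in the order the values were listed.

Sorted (ascending): 215, 284, 335, 425, 425, 425, 441, 473, 551, 598
The 3 values of 425 occupy positions 4–6 → average rank 5.

7, 1, 2, 3, 5, 5, 5, 10, 9, 8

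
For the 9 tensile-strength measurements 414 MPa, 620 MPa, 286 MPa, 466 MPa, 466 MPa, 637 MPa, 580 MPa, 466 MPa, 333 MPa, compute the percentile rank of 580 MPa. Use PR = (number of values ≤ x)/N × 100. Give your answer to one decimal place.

77.8

N = 9.
Strictly below 580: 6. Equal to 580: 1.
PR = 7/9 × 100 = 77.8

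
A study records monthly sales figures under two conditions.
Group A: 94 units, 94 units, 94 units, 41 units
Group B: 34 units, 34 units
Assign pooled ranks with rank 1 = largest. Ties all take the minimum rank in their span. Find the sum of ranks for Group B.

Sorted (descending): 94, 94, 94, 41, 34, 34
The 3 values of 94 occupy positions 1–3 → each gets rank 1.
The 2 values of 34 occupy positions 5–6 → each gets rank 5.
Group B values → pooled ranks: 34→5, 34→5
Rank sum = 5 + 5 = 10

10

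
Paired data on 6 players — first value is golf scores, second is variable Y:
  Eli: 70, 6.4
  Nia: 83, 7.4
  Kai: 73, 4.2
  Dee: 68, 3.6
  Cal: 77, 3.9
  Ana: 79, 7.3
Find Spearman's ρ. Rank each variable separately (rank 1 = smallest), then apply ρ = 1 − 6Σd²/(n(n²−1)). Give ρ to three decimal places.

Ranks of variable 1: 2, 6, 3, 1, 4, 5
Ranks of variable 2: 4, 6, 3, 1, 2, 5
d = r₁ − r₂: -2, 0, 0, 0, 2, 0
d²: 4, 0, 0, 0, 4, 0; Σd² = 8
ρ = 1 − 6·8/(6·35) = 1 − 48/210 = 0.771

0.771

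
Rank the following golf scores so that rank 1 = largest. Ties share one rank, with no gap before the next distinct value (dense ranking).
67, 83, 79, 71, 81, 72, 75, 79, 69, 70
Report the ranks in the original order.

Sorted (descending): 83, 81, 79, 79, 75, 72, 71, 70, 69, 67
The 2 values of 79 share dense rank 3.
Remaining distinct values take the next consecutive integers.

9, 1, 3, 6, 2, 5, 4, 3, 8, 7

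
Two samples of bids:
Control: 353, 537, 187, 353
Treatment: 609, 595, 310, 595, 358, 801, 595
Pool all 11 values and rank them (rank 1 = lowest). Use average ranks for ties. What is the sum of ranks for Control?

Sorted (ascending): 187, 310, 353, 353, 358, 537, 595, 595, 595, 609, 801
The 2 values of 353 occupy positions 3–4 → average rank (3+4)/2 = 3.5.
The 3 values of 595 occupy positions 7–9 → average rank 8.
Control values → pooled ranks: 353→3.5, 537→6, 187→1, 353→3.5
Rank sum = 3.5 + 6 + 1 + 3.5 = 14

14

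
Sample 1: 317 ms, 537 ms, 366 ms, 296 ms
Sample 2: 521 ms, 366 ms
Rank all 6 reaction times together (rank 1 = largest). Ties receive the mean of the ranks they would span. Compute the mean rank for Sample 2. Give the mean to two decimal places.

Sorted (descending): 537, 521, 366, 366, 317, 296
The 2 values of 366 occupy positions 3–4 → average rank (3+4)/2 = 3.5.
Sample 2 values → pooled ranks: 521→2, 366→3.5
Mean rank = (2 + 3.5) / 2 = 2.75

2.75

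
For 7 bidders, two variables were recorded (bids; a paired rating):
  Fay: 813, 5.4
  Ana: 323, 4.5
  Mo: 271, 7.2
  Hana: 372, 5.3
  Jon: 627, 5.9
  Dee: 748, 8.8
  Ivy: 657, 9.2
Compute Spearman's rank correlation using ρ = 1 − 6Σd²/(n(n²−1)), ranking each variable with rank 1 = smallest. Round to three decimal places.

Ranks of variable 1: 7, 2, 1, 3, 4, 6, 5
Ranks of variable 2: 3, 1, 5, 2, 4, 6, 7
d = r₁ − r₂: 4, 1, -4, 1, 0, 0, -2
d²: 16, 1, 16, 1, 0, 0, 4; Σd² = 38
ρ = 1 − 6·38/(7·48) = 1 − 228/336 = 0.321

0.321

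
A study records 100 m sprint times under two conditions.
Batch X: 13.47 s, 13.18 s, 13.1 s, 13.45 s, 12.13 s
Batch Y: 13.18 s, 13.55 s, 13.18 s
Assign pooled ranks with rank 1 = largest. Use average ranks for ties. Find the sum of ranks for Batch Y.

11

Sorted (descending): 13.55, 13.47, 13.45, 13.18, 13.18, 13.18, 13.1, 12.13
The 3 values of 13.18 occupy positions 4–6 → average rank 5.
Batch Y values → pooled ranks: 13.18→5, 13.55→1, 13.18→5
Rank sum = 5 + 1 + 5 = 11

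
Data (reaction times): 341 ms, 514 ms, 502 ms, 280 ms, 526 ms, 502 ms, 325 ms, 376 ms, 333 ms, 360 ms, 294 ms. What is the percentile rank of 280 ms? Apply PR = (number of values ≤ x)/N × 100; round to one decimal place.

N = 11.
Strictly below 280: 0. Equal to 280: 1.
PR = 1/11 × 100 = 9.1

9.1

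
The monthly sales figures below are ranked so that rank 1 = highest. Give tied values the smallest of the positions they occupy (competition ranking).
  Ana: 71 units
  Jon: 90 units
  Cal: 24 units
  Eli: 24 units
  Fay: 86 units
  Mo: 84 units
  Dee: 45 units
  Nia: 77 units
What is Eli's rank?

Sorted (descending): 90, 86, 84, 77, 71, 45, 24, 24
The 2 values of 24 occupy positions 7–8 → each gets rank 7.
Eli has value 24 units → rank 7.

7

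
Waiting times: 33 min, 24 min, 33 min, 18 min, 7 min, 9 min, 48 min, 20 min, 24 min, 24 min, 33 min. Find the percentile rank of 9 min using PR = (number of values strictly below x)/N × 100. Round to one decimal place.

N = 11.
Strictly below 9: 1. Equal to 9: 1.
PR = 1/11 × 100 = 9.1

9.1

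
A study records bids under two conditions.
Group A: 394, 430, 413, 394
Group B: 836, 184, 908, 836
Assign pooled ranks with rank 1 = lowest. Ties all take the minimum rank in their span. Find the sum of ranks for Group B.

21

Sorted (ascending): 184, 394, 394, 413, 430, 836, 836, 908
The 2 values of 394 occupy positions 2–3 → each gets rank 2.
The 2 values of 836 occupy positions 6–7 → each gets rank 6.
Group B values → pooled ranks: 836→6, 184→1, 908→8, 836→6
Rank sum = 6 + 1 + 8 + 6 = 21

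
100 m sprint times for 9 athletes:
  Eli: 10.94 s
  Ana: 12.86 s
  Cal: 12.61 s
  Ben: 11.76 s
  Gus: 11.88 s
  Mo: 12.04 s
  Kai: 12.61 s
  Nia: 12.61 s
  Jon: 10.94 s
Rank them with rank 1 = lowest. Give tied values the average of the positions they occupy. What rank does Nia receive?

7

Sorted (ascending): 10.94, 10.94, 11.76, 11.88, 12.04, 12.61, 12.61, 12.61, 12.86
The 2 values of 10.94 occupy positions 1–2 → average rank (1+2)/2 = 1.5.
The 3 values of 12.61 occupy positions 6–8 → average rank 7.
Nia has value 12.61 s → rank 7.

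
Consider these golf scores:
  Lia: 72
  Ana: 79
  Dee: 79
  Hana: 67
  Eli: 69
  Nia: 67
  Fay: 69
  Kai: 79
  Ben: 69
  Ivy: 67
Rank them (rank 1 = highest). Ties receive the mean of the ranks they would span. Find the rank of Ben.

Sorted (descending): 79, 79, 79, 72, 69, 69, 69, 67, 67, 67
The 3 values of 79 occupy positions 1–3 → average rank 2.
The 3 values of 69 occupy positions 5–7 → average rank 6.
The 3 values of 67 occupy positions 8–10 → average rank 9.
Ben has value 69 → rank 6.

6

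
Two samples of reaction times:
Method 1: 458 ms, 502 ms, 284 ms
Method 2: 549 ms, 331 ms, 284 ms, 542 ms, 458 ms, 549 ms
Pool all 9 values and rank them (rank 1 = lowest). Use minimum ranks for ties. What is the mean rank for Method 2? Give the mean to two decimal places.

Sorted (ascending): 284, 284, 331, 458, 458, 502, 542, 549, 549
The 2 values of 284 occupy positions 1–2 → each gets rank 1.
The 2 values of 458 occupy positions 4–5 → each gets rank 4.
The 2 values of 549 occupy positions 8–9 → each gets rank 8.
Method 2 values → pooled ranks: 549→8, 331→3, 284→1, 542→7, 458→4, 549→8
Mean rank = (8 + 3 + 1 + 7 + 4 + 8) / 6 = 5.17

5.17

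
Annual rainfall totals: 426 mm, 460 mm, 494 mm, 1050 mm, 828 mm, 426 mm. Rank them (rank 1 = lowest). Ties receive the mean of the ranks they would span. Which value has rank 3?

460

Sorted (ascending): 426, 426, 460, 494, 828, 1050
The 2 values of 426 occupy positions 1–2 → average rank (1+2)/2 = 1.5.
Rank 3 → value 460.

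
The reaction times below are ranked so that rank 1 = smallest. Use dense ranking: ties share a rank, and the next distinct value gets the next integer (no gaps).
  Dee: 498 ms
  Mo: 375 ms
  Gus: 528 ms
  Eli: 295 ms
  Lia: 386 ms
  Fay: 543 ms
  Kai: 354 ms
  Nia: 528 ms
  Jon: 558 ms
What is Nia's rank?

6

Sorted (ascending): 295, 354, 375, 386, 498, 528, 528, 543, 558
The 2 values of 528 share dense rank 6.
Remaining distinct values take the next consecutive integers.
Nia has value 528 ms → rank 6.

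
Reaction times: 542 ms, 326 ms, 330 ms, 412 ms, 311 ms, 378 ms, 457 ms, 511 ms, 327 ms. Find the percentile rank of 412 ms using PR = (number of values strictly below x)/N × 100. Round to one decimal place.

N = 9.
Strictly below 412: 5. Equal to 412: 1.
PR = 5/9 × 100 = 55.6

55.6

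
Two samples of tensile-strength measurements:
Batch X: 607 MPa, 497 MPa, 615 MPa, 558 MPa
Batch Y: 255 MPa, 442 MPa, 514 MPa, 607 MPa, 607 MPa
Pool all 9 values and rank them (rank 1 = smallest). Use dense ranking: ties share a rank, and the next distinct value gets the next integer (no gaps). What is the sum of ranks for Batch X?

21

Sorted (ascending): 255, 442, 497, 514, 558, 607, 607, 607, 615
The 3 values of 607 share dense rank 6.
Remaining distinct values take the next consecutive integers.
Batch X values → pooled ranks: 607→6, 497→3, 615→7, 558→5
Rank sum = 6 + 3 + 7 + 5 = 21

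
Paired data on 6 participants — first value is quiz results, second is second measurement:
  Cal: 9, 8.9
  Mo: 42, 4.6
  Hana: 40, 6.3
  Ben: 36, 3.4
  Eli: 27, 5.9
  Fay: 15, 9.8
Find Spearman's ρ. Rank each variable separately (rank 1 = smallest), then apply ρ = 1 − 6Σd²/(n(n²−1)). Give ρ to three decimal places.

Ranks of variable 1: 1, 6, 5, 4, 3, 2
Ranks of variable 2: 5, 2, 4, 1, 3, 6
d = r₁ − r₂: -4, 4, 1, 3, 0, -4
d²: 16, 16, 1, 9, 0, 16; Σd² = 58
ρ = 1 − 6·58/(6·35) = 1 − 348/210 = -0.657

-0.657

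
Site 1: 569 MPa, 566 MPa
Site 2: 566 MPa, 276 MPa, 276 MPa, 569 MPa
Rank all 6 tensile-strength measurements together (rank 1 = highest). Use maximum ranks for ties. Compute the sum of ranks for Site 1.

Sorted (descending): 569, 569, 566, 566, 276, 276
The 2 values of 569 occupy positions 1–2 → each gets rank 2.
The 2 values of 566 occupy positions 3–4 → each gets rank 4.
The 2 values of 276 occupy positions 5–6 → each gets rank 6.
Site 1 values → pooled ranks: 569→2, 566→4
Rank sum = 2 + 4 = 6

6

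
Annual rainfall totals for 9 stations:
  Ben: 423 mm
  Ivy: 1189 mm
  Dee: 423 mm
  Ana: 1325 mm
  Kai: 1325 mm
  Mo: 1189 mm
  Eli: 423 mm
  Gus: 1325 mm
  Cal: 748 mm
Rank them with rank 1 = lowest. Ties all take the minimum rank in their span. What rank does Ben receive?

1

Sorted (ascending): 423, 423, 423, 748, 1189, 1189, 1325, 1325, 1325
The 3 values of 423 occupy positions 1–3 → each gets rank 1.
The 2 values of 1189 occupy positions 5–6 → each gets rank 5.
The 3 values of 1325 occupy positions 7–9 → each gets rank 7.
Ben has value 423 mm → rank 1.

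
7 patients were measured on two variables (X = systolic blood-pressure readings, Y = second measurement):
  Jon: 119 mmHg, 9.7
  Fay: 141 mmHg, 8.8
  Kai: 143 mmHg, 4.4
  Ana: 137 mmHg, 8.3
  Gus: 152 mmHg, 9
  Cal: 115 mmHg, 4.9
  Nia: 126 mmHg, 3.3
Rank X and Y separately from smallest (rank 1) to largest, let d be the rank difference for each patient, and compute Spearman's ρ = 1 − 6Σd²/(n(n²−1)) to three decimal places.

Ranks of variable 1: 2, 5, 6, 4, 7, 1, 3
Ranks of variable 2: 7, 5, 2, 4, 6, 3, 1
d = r₁ − r₂: -5, 0, 4, 0, 1, -2, 2
d²: 25, 0, 16, 0, 1, 4, 4; Σd² = 50
ρ = 1 − 6·50/(7·48) = 1 − 300/336 = 0.107

0.107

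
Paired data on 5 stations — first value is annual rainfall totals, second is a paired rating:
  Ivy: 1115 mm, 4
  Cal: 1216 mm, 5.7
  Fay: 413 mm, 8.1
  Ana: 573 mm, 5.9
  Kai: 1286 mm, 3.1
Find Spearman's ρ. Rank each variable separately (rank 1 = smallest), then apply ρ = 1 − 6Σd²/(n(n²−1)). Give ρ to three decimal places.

-0.900

Ranks of variable 1: 3, 4, 1, 2, 5
Ranks of variable 2: 2, 3, 5, 4, 1
d = r₁ − r₂: 1, 1, -4, -2, 4
d²: 1, 1, 16, 4, 16; Σd² = 38
ρ = 1 − 6·38/(5·24) = 1 − 228/120 = -0.900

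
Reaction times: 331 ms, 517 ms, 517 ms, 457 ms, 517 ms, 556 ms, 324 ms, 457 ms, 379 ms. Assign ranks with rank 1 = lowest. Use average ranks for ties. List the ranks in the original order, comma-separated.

2, 7, 7, 4.5, 7, 9, 1, 4.5, 3

Sorted (ascending): 324, 331, 379, 457, 457, 517, 517, 517, 556
The 2 values of 457 occupy positions 4–5 → average rank (4+5)/2 = 4.5.
The 3 values of 517 occupy positions 6–8 → average rank 7.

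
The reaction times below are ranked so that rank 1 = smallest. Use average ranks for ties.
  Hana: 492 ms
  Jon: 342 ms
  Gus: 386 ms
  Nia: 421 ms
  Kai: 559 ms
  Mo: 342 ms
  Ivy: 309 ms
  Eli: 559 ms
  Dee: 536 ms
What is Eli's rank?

Sorted (ascending): 309, 342, 342, 386, 421, 492, 536, 559, 559
The 2 values of 342 occupy positions 2–3 → average rank (2+3)/2 = 2.5.
The 2 values of 559 occupy positions 8–9 → average rank (8+9)/2 = 8.5.
Eli has value 559 ms → rank 8.5.

8.5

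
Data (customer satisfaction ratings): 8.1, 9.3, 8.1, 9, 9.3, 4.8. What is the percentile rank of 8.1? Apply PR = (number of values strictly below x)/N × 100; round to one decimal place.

16.7

N = 6.
Strictly below 8.1: 1. Equal to 8.1: 2.
PR = 1/6 × 100 = 16.7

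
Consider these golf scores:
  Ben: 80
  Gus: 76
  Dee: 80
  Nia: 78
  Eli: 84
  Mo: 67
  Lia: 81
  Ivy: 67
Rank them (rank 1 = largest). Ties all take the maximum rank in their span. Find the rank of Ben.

4

Sorted (descending): 84, 81, 80, 80, 78, 76, 67, 67
The 2 values of 80 occupy positions 3–4 → each gets rank 4.
The 2 values of 67 occupy positions 7–8 → each gets rank 8.
Ben has value 80 → rank 4.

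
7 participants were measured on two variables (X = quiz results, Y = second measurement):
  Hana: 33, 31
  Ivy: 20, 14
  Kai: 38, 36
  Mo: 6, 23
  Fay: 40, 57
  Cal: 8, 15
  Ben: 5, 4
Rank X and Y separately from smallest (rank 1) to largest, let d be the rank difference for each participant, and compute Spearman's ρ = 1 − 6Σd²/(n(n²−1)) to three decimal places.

0.857

Ranks of variable 1: 5, 4, 6, 2, 7, 3, 1
Ranks of variable 2: 5, 2, 6, 4, 7, 3, 1
d = r₁ − r₂: 0, 2, 0, -2, 0, 0, 0
d²: 0, 4, 0, 4, 0, 0, 0; Σd² = 8
ρ = 1 − 6·8/(7·48) = 1 − 48/336 = 0.857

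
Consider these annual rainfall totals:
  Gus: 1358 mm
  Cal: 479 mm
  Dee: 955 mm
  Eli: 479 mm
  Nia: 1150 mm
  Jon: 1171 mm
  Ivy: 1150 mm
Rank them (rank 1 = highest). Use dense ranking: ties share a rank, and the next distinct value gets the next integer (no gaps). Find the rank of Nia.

Sorted (descending): 1358, 1171, 1150, 1150, 955, 479, 479
The 2 values of 1150 share dense rank 3.
The 2 values of 479 share dense rank 5.
Remaining distinct values take the next consecutive integers.
Nia has value 1150 mm → rank 3.

3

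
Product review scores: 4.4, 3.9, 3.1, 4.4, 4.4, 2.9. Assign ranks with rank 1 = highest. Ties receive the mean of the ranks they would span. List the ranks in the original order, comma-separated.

Sorted (descending): 4.4, 4.4, 4.4, 3.9, 3.1, 2.9
The 3 values of 4.4 occupy positions 1–3 → average rank 2.

2, 4, 5, 2, 2, 6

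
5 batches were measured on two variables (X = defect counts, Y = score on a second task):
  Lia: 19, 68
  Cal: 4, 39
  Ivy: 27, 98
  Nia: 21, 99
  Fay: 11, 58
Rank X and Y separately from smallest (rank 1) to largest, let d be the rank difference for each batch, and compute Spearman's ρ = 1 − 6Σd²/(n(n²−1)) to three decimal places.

Ranks of variable 1: 3, 1, 5, 4, 2
Ranks of variable 2: 3, 1, 4, 5, 2
d = r₁ − r₂: 0, 0, 1, -1, 0
d²: 0, 0, 1, 1, 0; Σd² = 2
ρ = 1 − 6·2/(5·24) = 1 − 12/120 = 0.900

0.900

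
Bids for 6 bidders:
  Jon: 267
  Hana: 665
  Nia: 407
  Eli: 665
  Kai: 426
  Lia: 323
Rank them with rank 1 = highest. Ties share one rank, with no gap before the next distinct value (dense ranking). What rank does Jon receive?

Sorted (descending): 665, 665, 426, 407, 323, 267
The 2 values of 665 share dense rank 1.
Remaining distinct values take the next consecutive integers.
Jon has value 267 → rank 5.

5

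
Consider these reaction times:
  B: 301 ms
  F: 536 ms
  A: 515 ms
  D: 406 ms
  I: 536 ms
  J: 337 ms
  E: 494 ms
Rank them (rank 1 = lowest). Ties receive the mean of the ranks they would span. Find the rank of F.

Sorted (ascending): 301, 337, 406, 494, 515, 536, 536
The 2 values of 536 occupy positions 6–7 → average rank (6+7)/2 = 6.5.
F has value 536 ms → rank 6.5.

6.5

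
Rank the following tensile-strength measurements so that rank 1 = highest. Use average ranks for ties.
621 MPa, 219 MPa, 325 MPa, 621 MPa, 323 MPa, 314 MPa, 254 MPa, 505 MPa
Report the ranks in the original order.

1.5, 8, 4, 1.5, 5, 6, 7, 3

Sorted (descending): 621, 621, 505, 325, 323, 314, 254, 219
The 2 values of 621 occupy positions 1–2 → average rank (1+2)/2 = 1.5.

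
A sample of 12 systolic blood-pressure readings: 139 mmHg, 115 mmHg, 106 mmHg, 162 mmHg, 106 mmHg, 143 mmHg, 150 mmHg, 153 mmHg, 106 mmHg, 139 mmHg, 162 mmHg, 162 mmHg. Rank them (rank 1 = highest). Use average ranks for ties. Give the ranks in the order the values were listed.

7.5, 9, 11, 2, 11, 6, 5, 4, 11, 7.5, 2, 2

Sorted (descending): 162, 162, 162, 153, 150, 143, 139, 139, 115, 106, 106, 106
The 3 values of 162 occupy positions 1–3 → average rank 2.
The 2 values of 139 occupy positions 7–8 → average rank (7+8)/2 = 7.5.
The 3 values of 106 occupy positions 10–12 → average rank 11.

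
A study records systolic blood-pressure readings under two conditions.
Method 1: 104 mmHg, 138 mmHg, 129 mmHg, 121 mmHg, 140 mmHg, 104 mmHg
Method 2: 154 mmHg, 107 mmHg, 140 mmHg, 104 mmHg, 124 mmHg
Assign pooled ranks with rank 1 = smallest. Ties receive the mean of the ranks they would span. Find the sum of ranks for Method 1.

Sorted (ascending): 104, 104, 104, 107, 121, 124, 129, 138, 140, 140, 154
The 3 values of 104 occupy positions 1–3 → average rank 2.
The 2 values of 140 occupy positions 9–10 → average rank (9+10)/2 = 9.5.
Method 1 values → pooled ranks: 104→2, 138→8, 129→7, 121→5, 140→9.5, 104→2
Rank sum = 2 + 8 + 7 + 5 + 9.5 + 2 = 33.5

33.5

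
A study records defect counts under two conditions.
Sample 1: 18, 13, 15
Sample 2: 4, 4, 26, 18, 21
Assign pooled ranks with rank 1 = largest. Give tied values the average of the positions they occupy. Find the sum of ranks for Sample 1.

Sorted (descending): 26, 21, 18, 18, 15, 13, 4, 4
The 2 values of 18 occupy positions 3–4 → average rank (3+4)/2 = 3.5.
The 2 values of 4 occupy positions 7–8 → average rank (7+8)/2 = 7.5.
Sample 1 values → pooled ranks: 18→3.5, 13→6, 15→5
Rank sum = 3.5 + 6 + 5 = 14.5

14.5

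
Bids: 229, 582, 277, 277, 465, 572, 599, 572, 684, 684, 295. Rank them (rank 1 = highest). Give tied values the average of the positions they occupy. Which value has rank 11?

229

Sorted (descending): 684, 684, 599, 582, 572, 572, 465, 295, 277, 277, 229
The 2 values of 684 occupy positions 1–2 → average rank (1+2)/2 = 1.5.
The 2 values of 572 occupy positions 5–6 → average rank (5+6)/2 = 5.5.
The 2 values of 277 occupy positions 9–10 → average rank (9+10)/2 = 9.5.
Rank 11 → value 229.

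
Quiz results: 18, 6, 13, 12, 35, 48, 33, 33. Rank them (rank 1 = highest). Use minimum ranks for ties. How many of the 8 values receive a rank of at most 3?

Sorted (descending): 48, 35, 33, 33, 18, 13, 12, 6
The 2 values of 33 occupy positions 3–4 → each gets rank 3.
Ranks ≤ 3: {1, 2, 3, 3} → 4 values.

4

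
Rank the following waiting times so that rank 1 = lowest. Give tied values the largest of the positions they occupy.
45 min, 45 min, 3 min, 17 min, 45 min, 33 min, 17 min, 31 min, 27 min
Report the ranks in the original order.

Sorted (ascending): 3, 17, 17, 27, 31, 33, 45, 45, 45
The 2 values of 17 occupy positions 2–3 → each gets rank 3.
The 3 values of 45 occupy positions 7–9 → each gets rank 9.

9, 9, 1, 3, 9, 6, 3, 5, 4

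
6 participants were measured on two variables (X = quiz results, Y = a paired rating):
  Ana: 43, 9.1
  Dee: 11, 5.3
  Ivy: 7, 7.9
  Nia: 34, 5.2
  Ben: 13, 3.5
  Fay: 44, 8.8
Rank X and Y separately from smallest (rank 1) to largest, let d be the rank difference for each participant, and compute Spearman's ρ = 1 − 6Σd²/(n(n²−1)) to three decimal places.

Ranks of variable 1: 5, 2, 1, 4, 3, 6
Ranks of variable 2: 6, 3, 4, 2, 1, 5
d = r₁ − r₂: -1, -1, -3, 2, 2, 1
d²: 1, 1, 9, 4, 4, 1; Σd² = 20
ρ = 1 − 6·20/(6·35) = 1 − 120/210 = 0.429

0.429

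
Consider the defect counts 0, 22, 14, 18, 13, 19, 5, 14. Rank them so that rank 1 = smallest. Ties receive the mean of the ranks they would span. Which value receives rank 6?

18

Sorted (ascending): 0, 5, 13, 14, 14, 18, 19, 22
The 2 values of 14 occupy positions 4–5 → average rank (4+5)/2 = 4.5.
Rank 6 → value 18.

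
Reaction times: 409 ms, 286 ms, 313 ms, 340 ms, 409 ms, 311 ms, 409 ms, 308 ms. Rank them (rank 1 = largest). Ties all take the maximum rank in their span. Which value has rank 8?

Sorted (descending): 409, 409, 409, 340, 313, 311, 308, 286
The 3 values of 409 occupy positions 1–3 → each gets rank 3.
Rank 8 → value 286.

286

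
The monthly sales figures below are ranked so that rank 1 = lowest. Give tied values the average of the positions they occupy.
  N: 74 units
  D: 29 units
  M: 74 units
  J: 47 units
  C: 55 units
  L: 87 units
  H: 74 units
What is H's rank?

5

Sorted (ascending): 29, 47, 55, 74, 74, 74, 87
The 3 values of 74 occupy positions 4–6 → average rank 5.
H has value 74 units → rank 5.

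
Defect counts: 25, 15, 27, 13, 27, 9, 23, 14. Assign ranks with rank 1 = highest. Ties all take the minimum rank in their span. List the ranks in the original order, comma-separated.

3, 5, 1, 7, 1, 8, 4, 6

Sorted (descending): 27, 27, 25, 23, 15, 14, 13, 9
The 2 values of 27 occupy positions 1–2 → each gets rank 1.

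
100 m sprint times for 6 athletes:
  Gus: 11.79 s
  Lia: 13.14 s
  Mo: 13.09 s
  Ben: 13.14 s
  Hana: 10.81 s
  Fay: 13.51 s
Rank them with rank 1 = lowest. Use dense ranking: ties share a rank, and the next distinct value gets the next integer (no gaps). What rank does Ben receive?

Sorted (ascending): 10.81, 11.79, 13.09, 13.14, 13.14, 13.51
The 2 values of 13.14 share dense rank 4.
Remaining distinct values take the next consecutive integers.
Ben has value 13.14 s → rank 4.

4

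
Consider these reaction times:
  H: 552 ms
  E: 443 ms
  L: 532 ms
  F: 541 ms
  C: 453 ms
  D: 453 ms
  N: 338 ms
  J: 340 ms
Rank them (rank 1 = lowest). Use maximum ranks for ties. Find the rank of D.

Sorted (ascending): 338, 340, 443, 453, 453, 532, 541, 552
The 2 values of 453 occupy positions 4–5 → each gets rank 5.
D has value 453 ms → rank 5.

5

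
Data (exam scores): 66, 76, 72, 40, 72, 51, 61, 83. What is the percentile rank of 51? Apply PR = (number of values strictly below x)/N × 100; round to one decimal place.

12.5

N = 8.
Strictly below 51: 1. Equal to 51: 1.
PR = 1/8 × 100 = 12.5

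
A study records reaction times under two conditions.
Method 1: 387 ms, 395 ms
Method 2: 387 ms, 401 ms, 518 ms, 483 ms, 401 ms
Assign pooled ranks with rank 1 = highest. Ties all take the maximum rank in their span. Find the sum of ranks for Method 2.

Sorted (descending): 518, 483, 401, 401, 395, 387, 387
The 2 values of 401 occupy positions 3–4 → each gets rank 4.
The 2 values of 387 occupy positions 6–7 → each gets rank 7.
Method 2 values → pooled ranks: 387→7, 401→4, 518→1, 483→2, 401→4
Rank sum = 7 + 4 + 1 + 2 + 4 = 18

18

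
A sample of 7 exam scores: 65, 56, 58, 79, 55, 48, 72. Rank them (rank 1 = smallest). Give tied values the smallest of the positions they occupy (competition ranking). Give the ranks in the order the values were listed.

5, 3, 4, 7, 2, 1, 6

Sorted (ascending): 48, 55, 56, 58, 65, 72, 79
No ties — each value takes its position as its rank.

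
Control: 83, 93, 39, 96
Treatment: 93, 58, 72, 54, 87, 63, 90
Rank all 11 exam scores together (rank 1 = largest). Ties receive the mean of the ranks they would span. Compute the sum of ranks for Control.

20.5

Sorted (descending): 96, 93, 93, 90, 87, 83, 72, 63, 58, 54, 39
The 2 values of 93 occupy positions 2–3 → average rank (2+3)/2 = 2.5.
Control values → pooled ranks: 83→6, 93→2.5, 39→11, 96→1
Rank sum = 6 + 2.5 + 11 + 1 = 20.5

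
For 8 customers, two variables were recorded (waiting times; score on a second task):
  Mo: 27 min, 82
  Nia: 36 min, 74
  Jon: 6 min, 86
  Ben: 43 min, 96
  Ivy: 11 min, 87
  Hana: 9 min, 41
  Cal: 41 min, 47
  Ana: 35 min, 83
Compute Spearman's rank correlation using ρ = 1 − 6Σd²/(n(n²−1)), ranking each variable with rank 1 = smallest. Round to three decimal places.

0.095

Ranks of variable 1: 4, 6, 1, 8, 3, 2, 7, 5
Ranks of variable 2: 4, 3, 6, 8, 7, 1, 2, 5
d = r₁ − r₂: 0, 3, -5, 0, -4, 1, 5, 0
d²: 0, 9, 25, 0, 16, 1, 25, 0; Σd² = 76
ρ = 1 − 6·76/(8·63) = 1 − 456/504 = 0.095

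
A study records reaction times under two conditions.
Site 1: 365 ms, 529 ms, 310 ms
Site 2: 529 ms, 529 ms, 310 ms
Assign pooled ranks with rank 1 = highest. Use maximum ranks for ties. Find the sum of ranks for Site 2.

Sorted (descending): 529, 529, 529, 365, 310, 310
The 3 values of 529 occupy positions 1–3 → each gets rank 3.
The 2 values of 310 occupy positions 5–6 → each gets rank 6.
Site 2 values → pooled ranks: 529→3, 529→3, 310→6
Rank sum = 3 + 3 + 6 = 12

12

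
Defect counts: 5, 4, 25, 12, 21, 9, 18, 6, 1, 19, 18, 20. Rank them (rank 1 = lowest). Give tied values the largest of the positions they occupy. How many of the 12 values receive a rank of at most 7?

6

Sorted (ascending): 1, 4, 5, 6, 9, 12, 18, 18, 19, 20, 21, 25
The 2 values of 18 occupy positions 7–8 → each gets rank 8.
Ranks ≤ 7: {1, 2, 3, 4, 5, 6} → 6 values.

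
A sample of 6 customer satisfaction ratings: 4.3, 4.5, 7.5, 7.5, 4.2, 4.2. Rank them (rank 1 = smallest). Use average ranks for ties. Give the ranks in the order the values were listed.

Sorted (ascending): 4.2, 4.2, 4.3, 4.5, 7.5, 7.5
The 2 values of 4.2 occupy positions 1–2 → average rank (1+2)/2 = 1.5.
The 2 values of 7.5 occupy positions 5–6 → average rank (5+6)/2 = 5.5.

3, 4, 5.5, 5.5, 1.5, 1.5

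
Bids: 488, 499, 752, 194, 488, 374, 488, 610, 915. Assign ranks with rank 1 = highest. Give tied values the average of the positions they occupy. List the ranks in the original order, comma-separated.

Sorted (descending): 915, 752, 610, 499, 488, 488, 488, 374, 194
The 3 values of 488 occupy positions 5–7 → average rank 6.

6, 4, 2, 9, 6, 8, 6, 3, 1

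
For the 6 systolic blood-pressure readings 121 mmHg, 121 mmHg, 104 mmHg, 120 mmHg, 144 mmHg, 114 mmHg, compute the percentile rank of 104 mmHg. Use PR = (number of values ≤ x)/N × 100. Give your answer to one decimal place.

N = 6.
Strictly below 104: 0. Equal to 104: 1.
PR = 1/6 × 100 = 16.7

16.7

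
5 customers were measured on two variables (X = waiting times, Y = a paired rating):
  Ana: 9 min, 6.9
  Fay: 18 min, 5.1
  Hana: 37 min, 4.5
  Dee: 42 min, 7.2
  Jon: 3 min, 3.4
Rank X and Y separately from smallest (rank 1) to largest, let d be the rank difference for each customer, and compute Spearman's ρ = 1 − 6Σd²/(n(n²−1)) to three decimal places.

0.600

Ranks of variable 1: 2, 3, 4, 5, 1
Ranks of variable 2: 4, 3, 2, 5, 1
d = r₁ − r₂: -2, 0, 2, 0, 0
d²: 4, 0, 4, 0, 0; Σd² = 8
ρ = 1 − 6·8/(5·24) = 1 − 48/120 = 0.600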